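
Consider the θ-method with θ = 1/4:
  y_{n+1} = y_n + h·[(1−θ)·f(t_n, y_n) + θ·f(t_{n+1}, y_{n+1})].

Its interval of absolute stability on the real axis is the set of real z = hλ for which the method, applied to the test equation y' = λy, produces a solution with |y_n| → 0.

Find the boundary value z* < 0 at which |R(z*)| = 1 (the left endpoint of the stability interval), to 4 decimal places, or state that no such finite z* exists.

z* = -4.0000.

With y'=λy (z=hλ):
  y_{n+1} = y_n + z·[3/4·y_n + 1/4·y_{n+1}] ⇒ (1 − 1/4z)y_{n+1} = (1 + 3/4z)y_n
  Hence R(z) = (1 + 3/4z)/(1 − 1/4z).

Need |R(x)|<1, x<0.
x=-0.78: |R|=0.3473
R=−1: 1+3/4x = −1+1/4x ⇒ -1/2x=2 ⇒ x=2/(-1/2)=-4.0000
Confirm numerically:
  x=-3.425: |R|=0.84512 <1
  x=-2.101: |R|=0.37748 <1
  x=-1.975: |R|=0.32218 <1
  x=-1.766: |R|=0.22511 <1
  x=-4.505: |R|=1.11875 >1
  x=-4.169: |R|=1.04138 >1
  x=-4.066: |R|=1.01636 >1
Interval (-4.0000, 0).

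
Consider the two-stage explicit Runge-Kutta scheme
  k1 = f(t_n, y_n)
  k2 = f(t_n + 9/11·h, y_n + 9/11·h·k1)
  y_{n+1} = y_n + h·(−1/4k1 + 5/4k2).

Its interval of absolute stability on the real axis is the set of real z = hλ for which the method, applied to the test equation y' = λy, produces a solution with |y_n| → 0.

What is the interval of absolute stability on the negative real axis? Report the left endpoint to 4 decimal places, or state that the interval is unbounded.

Set f=λy, z=hλ:
  k1=λy_n ⇒ h·k1=z·y_n;  k2=λ(1+9/11z)y_n ⇒ h·k2=z(1+9/11z)y_n
  y_{n+1}/y_n = 1 − 1/4z + 5/4z(1+9/11z) = 1 + z + 45/44z²
  R(z) = 1 + z + 45/44z².

Find x<0 with |R(x)|<1.
x=-1.64: |R|=2.1107
R=1: x+45/44x²=0 ⇒ x=−44/45=-0.9778; min R=1−1/(4·45/44)=0.7556>−1
Confirm numerically:
  x=-0.915: |R|=0.94125 <1
  x=-0.871: |R|=0.90488 <1
  x=-0.790: |R|=0.84828 <1
  x=-0.452: |R|=0.75695 <1
  x=-1.477: |R|=1.75411 >1
  x=-1.370: |R|=1.54956 >1
Interval (-0.9778, 0).

(-0.9778, 0).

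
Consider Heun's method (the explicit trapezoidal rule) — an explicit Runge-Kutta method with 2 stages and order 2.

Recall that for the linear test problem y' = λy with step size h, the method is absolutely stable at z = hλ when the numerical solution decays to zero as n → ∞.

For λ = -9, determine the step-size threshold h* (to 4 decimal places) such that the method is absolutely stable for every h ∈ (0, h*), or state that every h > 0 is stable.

(-2.0000,0); λ=-9 ⇒ h* = 0.2222.

Set f=λy, z=hλ:
  order 2, 2-stage ⇒ R(z)=1+z+z^2/2
  (e.g. R(-1.37)=0.56845, |R|=0.56845)

Need |R(x)|<1, x<0.
x=-1.37: |R|=0.5685
|R(-1.64)|=0.7048 |R(-1.29)|=0.5421 |R(-1.1)|=0.5050
Bisect:
  x_lo=-2.7848 |R|=2.0927  x_hi=-0.2799 |R|=0.7593
  mid=-1.53234 |R|=0.64169 →hi
  mid=-2.15855 |R|=1.17112 →lo
  mid=-1.84545 |R|=0.85739 →hi
  mid=-2.00200 |R|=1.00200 →lo
  mid=-1.92372 |R|=0.92663 →hi
  mid=-1.96286 |R|=0.96355 →hi
  mid=-1.98243 |R|=0.98259 →hi
  mid=-1.99222 |R|=0.99225 →hi
  mid=-1.99711 |R|=0.99711 →hi
  mid=-1.99955 |R|=0.99955 →hi
  ...
  [-2.00001,-1.99986] ⇒ x*=-2.0000
Interval (-2.0000, 0).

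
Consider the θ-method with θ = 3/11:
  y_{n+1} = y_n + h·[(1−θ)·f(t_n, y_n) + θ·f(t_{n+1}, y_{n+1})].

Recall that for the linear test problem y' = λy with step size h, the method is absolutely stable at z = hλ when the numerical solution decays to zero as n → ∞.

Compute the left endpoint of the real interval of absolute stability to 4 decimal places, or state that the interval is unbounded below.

Set f=λy, z=hλ:
  y_{n+1} = y_n + z·[8/11·y_n + 3/11·y_{n+1}] ⇒ (1 − 3/11z)y_{n+1} = (1 + 8/11z)y_n
  Hence R(z) = (1 + 8/11z)/(1 − 3/11z).

Find x<0 with |R(x)|<1.
x=-1.52: |R|=0.0746
R=−1: 1+8/11x = −1+3/11x ⇒ -5/11x=2 ⇒ x=2/(-5/11)=-4.4000
Confirm numerically:
  x=-3.997: |R|=0.91236 <1
  x=-3.678: |R|=0.83616 <1
  x=-3.047: |R|=0.66412 <1
  x=-2.648: |R|=0.53758 <1
  x=-4.940: |R|=1.10457 >1
  x=-4.936: |R|=1.10384 >1
  x=-4.801: |R|=1.07893 >1
So |R|<1 on (-4.4000, 0).

z* = -4.4000.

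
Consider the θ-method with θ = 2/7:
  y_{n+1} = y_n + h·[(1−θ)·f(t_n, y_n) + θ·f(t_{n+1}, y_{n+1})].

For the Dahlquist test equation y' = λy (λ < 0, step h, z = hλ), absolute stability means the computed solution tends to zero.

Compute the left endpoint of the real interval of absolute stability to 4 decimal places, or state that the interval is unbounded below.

left endpoint -4.6667.

With y'=λy (z=hλ):
  y_{n+1} = y_n + z·[5/7·y_n + 2/7·y_{n+1}] ⇒ (1 − 2/7z)y_{n+1} = (1 + 5/7z)y_n
  Hence R(z) = (1 + 5/7z)/(1 − 2/7z).

Need |R(x)|<1, x<0.
x=-0.89: |R|=0.2904
R=−1: 1+5/7x = −1+2/7x ⇒ -3/7x=2 ⇒ x=2/(-3/7)=-4.6667
Confirm numerically:
  x=-3.533: |R|=0.75821 <1
  x=-3.164: |R|=0.66176 <1
  x=-2.344: |R|=0.40383 <1
  x=-5.119: |R|=1.07872 >1
  x=-5.031: |R|=1.06406 >1
  x=-4.732: |R|=1.01190 >1
Stable set (-4.6667, 0).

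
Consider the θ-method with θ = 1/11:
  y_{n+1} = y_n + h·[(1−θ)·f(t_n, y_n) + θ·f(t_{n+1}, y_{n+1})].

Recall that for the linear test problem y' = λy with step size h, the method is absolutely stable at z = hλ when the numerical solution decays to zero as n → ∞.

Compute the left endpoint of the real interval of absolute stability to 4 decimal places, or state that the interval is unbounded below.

left endpoint -2.4444.

With y'=λy (z=hλ):
  y_{n+1} = y_n + z·[10/11·y_n + 1/11·y_{n+1}] ⇒ (1 − 1/11z)y_{n+1} = (1 + 10/11z)y_n
  ⇒ R(z) = (1 + 10/11z)/(1 − 1/11z).

Find x<0 with |R(x)|<1.
x=-1.8: |R|=0.5469
R=−1: 1+10/11x = −1+1/11x ⇒ -9/11x=2 ⇒ x=2/(-9/11)=-2.4444
Confirm numerically:
  x=-2.389: |R|=0.96273 <1
  x=-2.196: |R|=0.83055 <1
  x=-1.773: |R|=0.52689 <1
  x=-1.188: |R|=0.07220 <1
  x=-2.643: |R|=1.13098 >1
  x=-2.537: |R|=1.06154 >1
Interval (-2.4444, 0).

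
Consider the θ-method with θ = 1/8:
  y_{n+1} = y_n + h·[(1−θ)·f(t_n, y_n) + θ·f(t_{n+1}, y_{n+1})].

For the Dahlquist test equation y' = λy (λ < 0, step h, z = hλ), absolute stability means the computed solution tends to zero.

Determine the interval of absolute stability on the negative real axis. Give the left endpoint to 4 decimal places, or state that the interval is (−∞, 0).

(-2.6667, 0).

On y'=λy, z=hλ:
  y_{n+1} = y_n + z·[7/8·y_n + 1/8·y_{n+1}] ⇒ (1 − 1/8z)y_{n+1} = (1 + 7/8z)y_n
  ⇒ R(z) = (1 + 7/8z)/(1 − 1/8z).

Find x<0 with |R(x)|<1.
x=-0.86: |R|=0.2235
R=−1: 1+7/8x = −1+1/8x ⇒ -3/4x=2 ⇒ x=2/(-3/4)=-2.6667
Confirm numerically:
  x=-2.495: |R|=0.90186 <1
  x=-1.941: |R|=0.56202 <1
  x=-1.877: |R|=0.52030 <1
  x=-2.923: |R|=1.14080 >1
  x=-2.867: |R|=1.11061 >1
So |R|<1 on (-2.6667, 0).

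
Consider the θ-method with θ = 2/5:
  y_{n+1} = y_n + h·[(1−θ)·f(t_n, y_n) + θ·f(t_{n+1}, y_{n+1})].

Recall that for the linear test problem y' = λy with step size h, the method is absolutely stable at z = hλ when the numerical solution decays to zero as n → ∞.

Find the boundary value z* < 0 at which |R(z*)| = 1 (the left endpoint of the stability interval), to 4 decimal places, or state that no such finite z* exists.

z* = -10.0000.

Set f=λy, z=hλ:
  y_{n+1} = y_n + z·[3/5·y_n + 2/5·y_{n+1}] ⇒ (1 − 2/5z)y_{n+1} = (1 + 3/5z)y_n
  ⇒ R(z) = (1 + 3/5z)/(1 − 2/5z).

Boundary: |R(x)|=1, x<0.
x=-1.24: |R|=0.1711
R=−1: 1+3/5x = −1+2/5x ⇒ -1/5x=2 ⇒ x=2/(-1/5)=-10.0000
Confirm numerically:
  x=-7.993: |R|=0.90436 <1
  x=-5.085: |R|=0.67601 <1
  x=-4.538: |R|=0.61196 <1
  x=-10.217: |R|=1.00853 >1
  x=-10.055: |R|=1.00219 >1
  x=-10.037: |R|=1.00148 >1
Interval (-10.0000, 0).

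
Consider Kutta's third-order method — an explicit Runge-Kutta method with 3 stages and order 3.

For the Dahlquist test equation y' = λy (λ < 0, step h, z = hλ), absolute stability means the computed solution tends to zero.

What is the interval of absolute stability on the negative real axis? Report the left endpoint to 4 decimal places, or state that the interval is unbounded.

Set f=λy, z=hλ:
  order 3, 3-stage ⇒ R(z)=1+z+z^2/2+z^3/6
  (e.g. R(-1.28)=0.18967, |R|=0.18967)

Find x<0 with |R(x)|<1.
x=-1.28: |R|=0.1897
|R(-2.04)|=0.3741 |R(-1.96)|=0.2941 |R(-1.1)|=0.2832
Bisect:
  x_lo=-2.8732 |R|=1.6987  x_hi=-0.2269 |R|=0.7969
  mid=-1.55005 |R|=0.03057 →hi
  mid=-2.21160 |R|=0.56891 →hi
  mid=-2.54238 |R|=1.04940 →lo
  mid=-2.37699 |R|=0.79032 →hi
  mid=-2.45969 |R|=0.91487 →hi
  mid=-2.50104 |R|=0.98085 →hi
  mid=-2.52171 |R|=1.01480 →lo
  mid=-2.51137 |R|=0.99775 →hi
  ...
  [-2.51283,-2.51267] ⇒ x*=-2.5127
Stable set (-2.5127, 0).

(-2.5127, 0).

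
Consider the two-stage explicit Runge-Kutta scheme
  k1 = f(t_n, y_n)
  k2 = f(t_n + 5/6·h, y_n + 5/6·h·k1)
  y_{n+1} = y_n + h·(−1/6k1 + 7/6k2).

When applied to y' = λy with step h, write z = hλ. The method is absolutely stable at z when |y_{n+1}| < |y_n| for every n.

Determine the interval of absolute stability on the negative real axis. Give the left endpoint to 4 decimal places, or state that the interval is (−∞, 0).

Set f=λy, z=hλ:
  k1=λy_n ⇒ h·k1=z·y_n;  k2=λ(1+5/6z)y_n ⇒ h·k2=z(1+5/6z)y_n
  y_{n+1}/y_n = 1 − 1/6z + 7/6z(1+5/6z) = 1 + z + 35/36z²
  R(z) = 1 + z + 35/36z².

Find x<0 with |R(x)|<1.
x=-1.43: |R|=1.5581
R=1: x+35/36x²=0 ⇒ x=−36/35=-1.0286; min R=1−1/(4·35/36)=0.7429>−1
Confirm numerically:
  x=-0.779: |R|=0.81098 <1
  x=-0.675: |R|=0.76797 <1
  x=-0.582: |R|=0.74731 <1
  x=-1.486: |R|=1.66086 >1
  x=-1.264: |R|=1.28932 >1
  x=-1.150: |R|=1.13576 >1
So |R|<1 on (-1.0286, 0).

(-1.0286, 0).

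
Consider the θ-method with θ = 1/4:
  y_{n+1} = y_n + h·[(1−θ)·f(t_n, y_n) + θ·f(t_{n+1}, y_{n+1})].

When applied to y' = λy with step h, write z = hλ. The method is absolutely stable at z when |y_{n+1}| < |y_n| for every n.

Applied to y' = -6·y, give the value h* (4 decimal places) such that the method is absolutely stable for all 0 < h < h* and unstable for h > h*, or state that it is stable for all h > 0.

(-4.0000,0); λ=-6 ⇒ h* = (4)/6 = 0.6667.

On y'=λy, z=hλ:
  y_{n+1} = y_n + z·[3/4·y_n + 1/4·y_{n+1}] ⇒ (1 − 1/4z)y_{n+1} = (1 + 3/4z)y_n
  ⇒ R(z) = (1 + 3/4z)/(1 − 1/4z).

Find x<0 with |R(x)|<1.
x=-1.75: |R|=0.2174
R=−1: 1+3/4x = −1+1/4x ⇒ -1/2x=2 ⇒ x=2/(-1/2)=-4.0000
Confirm numerically:
  x=-3.709: |R|=0.92450 <1
  x=-2.923: |R|=0.68886 <1
  x=-2.615: |R|=0.58125 <1
  x=-1.725: |R|=0.20524 <1
  x=-4.387: |R|=1.09229 >1
  x=-4.341: |R|=1.08176 >1
So |R|<1 on (-4.0000, 0).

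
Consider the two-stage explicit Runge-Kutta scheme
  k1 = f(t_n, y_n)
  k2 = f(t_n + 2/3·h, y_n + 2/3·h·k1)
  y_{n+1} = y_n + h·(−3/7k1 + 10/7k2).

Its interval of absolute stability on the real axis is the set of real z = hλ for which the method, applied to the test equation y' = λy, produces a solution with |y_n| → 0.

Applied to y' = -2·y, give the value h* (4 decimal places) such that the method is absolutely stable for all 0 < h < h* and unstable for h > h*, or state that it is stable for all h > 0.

With y'=λy (z=hλ):
  k1=λy_n ⇒ h·k1=z·y_n;  k2=λ(1+2/3z)y_n ⇒ h·k2=z(1+2/3z)y_n
  y_{n+1}/y_n = 1 − 3/7z + 10/7z(1+2/3z) = 1 + z + 20/21z²
  Hence R(z) = 1 + z + 20/21z².

Need |R(x)|<1, x<0.
x=-0.5: |R|=0.7381
R=1: x+20/21x²=0 ⇒ x=−21/20=-1.0500; min R=1−1/(4·20/21)=0.7375>−1
Confirm numerically:
  x=-0.574: |R|=0.73979 <1
  x=-0.488: |R|=0.73880 <1
  x=-0.466: |R|=0.74082 <1
  x=-0.451: |R|=0.74272 <1
  x=-1.474: |R|=1.59522 >1
  x=-1.398: |R|=1.46334 >1
So |R|<1 on (-1.0500, 0).

(-1.0500,0); λ=-2 ⇒ h* = (21/20)/2 = 0.5250.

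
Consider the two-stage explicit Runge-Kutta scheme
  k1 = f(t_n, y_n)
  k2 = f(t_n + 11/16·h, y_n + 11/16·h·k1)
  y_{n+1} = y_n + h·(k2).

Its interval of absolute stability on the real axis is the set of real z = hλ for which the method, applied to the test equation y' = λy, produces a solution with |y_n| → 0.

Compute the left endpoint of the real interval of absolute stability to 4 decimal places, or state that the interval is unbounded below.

Set f=λy, z=hλ:
  k1=λy_n ⇒ h·k1=z·y_n;  k2=λ(1+11/16z)y_n ⇒ h·k2=z(1+11/16z)y_n
  y_{n+1}/y_n = 1 + z(1+11/16z) = 1 + z + 11/16z²
  Hence R(z) = 1 + z + 11/16z².

Boundary: |R(x)|=1, x<0.
x=-1.62: |R|=1.1843
R=1: x+11/16x²=0 ⇒ x=−16/11=-1.4545; min R=1−1/(4·11/16)=0.6364>−1
Confirm numerically:
  x=-1.402: |R|=0.94935 <1
  x=-1.397: |R|=0.94473 <1
  x=-1.230: |R|=0.81012 <1
  x=-1.087: |R|=0.72533 <1
  x=-1.750: |R|=1.35547 >1
  x=-1.621: |R|=1.18550 >1
Interval (-1.4545, 0).

left endpoint -1.4545.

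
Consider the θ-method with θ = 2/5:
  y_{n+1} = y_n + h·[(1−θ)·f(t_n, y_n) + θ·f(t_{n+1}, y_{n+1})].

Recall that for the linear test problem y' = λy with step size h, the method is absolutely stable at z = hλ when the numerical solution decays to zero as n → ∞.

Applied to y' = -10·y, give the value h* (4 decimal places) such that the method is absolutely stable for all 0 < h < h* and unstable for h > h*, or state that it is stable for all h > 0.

On y'=λy, z=hλ:
  y_{n+1} = y_n + z·[3/5·y_n + 2/5·y_{n+1}] ⇒ (1 − 2/5z)y_{n+1} = (1 + 3/5z)y_n
  Hence R(z) = (1 + 3/5z)/(1 − 2/5z).

Find x<0 with |R(x)|<1.
x=-1.75: |R|=0.0294
R=−1: 1+3/5x = −1+2/5x ⇒ -1/5x=2 ⇒ x=2/(-1/5)=-10.0000
Confirm numerically:
  x=-9.683: |R|=0.98699 <1
  x=-7.709: |R|=0.88780 <1
  x=-4.892: |R|=0.65449 <1
  x=-10.508: |R|=1.01953 >1
  x=-10.479: |R|=1.01845 >1
So |R|<1 on (-10.0000, 0).

(-10.0000,0); λ=-10 ⇒ h* = (10)/10 = 1.0000.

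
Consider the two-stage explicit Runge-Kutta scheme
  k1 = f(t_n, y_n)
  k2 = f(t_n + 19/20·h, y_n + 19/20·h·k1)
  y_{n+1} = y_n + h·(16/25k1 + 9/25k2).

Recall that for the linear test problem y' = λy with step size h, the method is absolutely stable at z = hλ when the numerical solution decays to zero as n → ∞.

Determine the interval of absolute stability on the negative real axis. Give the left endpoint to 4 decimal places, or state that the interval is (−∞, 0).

With y'=λy (z=hλ):
  k1=λy_n ⇒ h·k1=z·y_n;  k2=λ(1+19/20z)y_n ⇒ h·k2=z(1+19/20z)y_n
  y_{n+1}/y_n = 1 + 16/25z + 9/25z(1+19/20z) = 1 + z + 171/500z²
  Hence R(z) = 1 + z + 171/500z².

Need |R(x)|<1, x<0.
x=-0.69: |R|=0.4728
R=1: x+171/500x²=0 ⇒ x=−500/171=-2.9240; min R=1−1/(4·171/500)=0.2690>−1
Confirm numerically:
  x=-2.731: |R|=0.81976 <1
  x=-2.533: |R|=0.66130 <1
  x=-2.237: |R|=0.47443 <1
  x=-3.223: |R|=1.32960 >1
  x=-3.038: |R|=1.11847 >1
Interval (-2.9240, 0).

(-2.9240, 0).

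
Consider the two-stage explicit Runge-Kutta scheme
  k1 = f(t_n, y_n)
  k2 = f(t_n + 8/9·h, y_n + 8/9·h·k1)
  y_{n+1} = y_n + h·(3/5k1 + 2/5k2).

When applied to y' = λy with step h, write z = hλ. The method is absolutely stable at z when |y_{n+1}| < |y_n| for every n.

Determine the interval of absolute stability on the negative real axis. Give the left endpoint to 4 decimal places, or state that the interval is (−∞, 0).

(-2.8125, 0).

Set f=λy, z=hλ:
  k1=λy_n ⇒ h·k1=z·y_n;  k2=λ(1+8/9z)y_n ⇒ h·k2=z(1+8/9z)y_n
  y_{n+1}/y_n = 1 + 3/5z + 2/5z(1+8/9z) = 1 + z + 16/45z²
  ⇒ R(z) = 1 + z + 16/45z².

Need |R(x)|<1, x<0.
x=-0.49: |R|=0.5954
R=1: x+16/45x²=0 ⇒ x=−45/16=-2.8125; min R=1−1/(4·16/45)=0.2969>−1
Confirm numerically:
  x=-2.673: |R|=0.86742 <1
  x=-2.637: |R|=0.83545 <1
  x=-1.496: |R|=0.29974 <1
  x=-3.013: |R|=1.21479 >1
  x=-2.887: |R|=1.07647 >1
So |R|<1 on (-2.8125, 0).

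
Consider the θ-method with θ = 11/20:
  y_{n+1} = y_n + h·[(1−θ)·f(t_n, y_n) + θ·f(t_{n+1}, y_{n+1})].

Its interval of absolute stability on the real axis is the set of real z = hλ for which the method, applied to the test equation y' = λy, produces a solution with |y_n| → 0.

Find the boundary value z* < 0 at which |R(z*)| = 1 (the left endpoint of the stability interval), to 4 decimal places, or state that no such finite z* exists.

(−∞, 0) — no finite endpoint.

With y'=λy (z=hλ):
  y_{n+1} = y_n + z·[9/20·y_n + 11/20·y_{n+1}] ⇒ (1 − 11/20z)y_{n+1} = (1 + 9/20z)y_n
  R(z) = (1 + 9/20z)/(1 − 11/20z).

Solve |R(x)|<1 on ℝ⁻.
x=-0.64: |R|=0.5266
x=-2: |R|=0.0476
x=-10: |R|=0.5385
x=-100: |R|=0.7857
θ=11/20≥1/2 ⇒ |1+9/20x|<|1−11/20x| ∀x<0 ⇒ stable on all of ℝ⁻.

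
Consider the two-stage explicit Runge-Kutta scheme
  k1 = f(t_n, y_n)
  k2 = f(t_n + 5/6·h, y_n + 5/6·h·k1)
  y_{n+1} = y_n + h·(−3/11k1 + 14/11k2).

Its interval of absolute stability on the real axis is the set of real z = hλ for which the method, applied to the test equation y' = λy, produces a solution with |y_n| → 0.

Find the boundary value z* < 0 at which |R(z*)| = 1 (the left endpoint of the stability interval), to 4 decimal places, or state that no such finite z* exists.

z* = -0.9429.

With y'=λy (z=hλ):
  k1=λy_n ⇒ h·k1=z·y_n;  k2=λ(1+5/6z)y_n ⇒ h·k2=z(1+5/6z)y_n
  y_{n+1}/y_n = 1 − 3/11z + 14/11z(1+5/6z) = 1 + z + 35/33z²
  so R(z) = 1 + z + 35/33z².

Need |R(x)|<1, x<0.
x=-1.05: |R|=1.1193
R=1: x+35/33x²=0 ⇒ x=−33/35=-0.9429; min R=1−1/(4·35/33)=0.7643>−1
Confirm numerically:
  x=-0.628: |R|=0.79029 <1
  x=-0.531: |R|=0.76805 <1
  x=-0.523: |R|=0.76711 <1
  x=-1.503: |R|=1.89292 >1
  x=-1.393: |R|=1.66505 >1
  x=-1.109: |R|=1.19542 >1
Stable set (-0.9429, 0).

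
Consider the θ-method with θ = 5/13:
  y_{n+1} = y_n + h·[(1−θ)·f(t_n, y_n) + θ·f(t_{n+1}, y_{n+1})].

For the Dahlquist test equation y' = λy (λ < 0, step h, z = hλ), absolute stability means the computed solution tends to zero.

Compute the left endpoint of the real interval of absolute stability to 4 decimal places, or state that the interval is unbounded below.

Set f=λy, z=hλ:
  y_{n+1} = y_n + z·[8/13·y_n + 5/13·y_{n+1}] ⇒ (1 − 5/13z)y_{n+1} = (1 + 8/13z)y_n
  ⇒ R(z) = (1 + 8/13z)/(1 − 5/13z).

Solve |R(x)|<1 on ℝ⁻.
x=-0.99: |R|=0.2830
R=−1: 1+8/13x = −1+5/13x ⇒ -3/13x=2 ⇒ x=2/(-3/13)=-8.6667
Confirm numerically:
  x=-8.617: |R|=0.99734 <1
  x=-6.763: |R|=0.87801 <1
  x=-6.576: |R|=0.86330 <1
  x=-4.176: |R|=0.60236 <1
  x=-9.121: |R|=1.02326 >1
  x=-9.082: |R|=1.02133 >1
  x=-8.711: |R|=1.00235 >1
Interval (-8.6667, 0).

z* = -8.6667.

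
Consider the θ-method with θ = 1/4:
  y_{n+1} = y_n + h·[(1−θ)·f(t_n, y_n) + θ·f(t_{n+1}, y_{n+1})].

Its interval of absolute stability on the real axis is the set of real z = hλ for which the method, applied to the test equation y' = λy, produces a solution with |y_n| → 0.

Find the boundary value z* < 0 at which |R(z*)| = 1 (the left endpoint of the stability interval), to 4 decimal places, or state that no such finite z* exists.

Set f=λy, z=hλ:
  y_{n+1} = y_n + z·[3/4·y_n + 1/4·y_{n+1}] ⇒ (1 − 1/4z)y_{n+1} = (1 + 3/4z)y_n
  so R(z) = (1 + 3/4z)/(1 − 1/4z).

Solve |R(x)|<1 on ℝ⁻.
x=-0.39: |R|=0.6446
R=−1: 1+3/4x = −1+1/4x ⇒ -1/2x=2 ⇒ x=2/(-1/2)=-4.0000
Confirm numerically:
  x=-3.869: |R|=0.96670 <1
  x=-3.432: |R|=0.84715 <1
  x=-3.278: |R|=0.80159 <1
  x=-3.260: |R|=0.79614 <1
  x=-4.565: |R|=1.13193 >1
  x=-4.383: |R|=1.09138 >1
  x=-4.110: |R|=1.02713 >1
So |R|<1 on (-4.0000, 0).

z* = -4.0000.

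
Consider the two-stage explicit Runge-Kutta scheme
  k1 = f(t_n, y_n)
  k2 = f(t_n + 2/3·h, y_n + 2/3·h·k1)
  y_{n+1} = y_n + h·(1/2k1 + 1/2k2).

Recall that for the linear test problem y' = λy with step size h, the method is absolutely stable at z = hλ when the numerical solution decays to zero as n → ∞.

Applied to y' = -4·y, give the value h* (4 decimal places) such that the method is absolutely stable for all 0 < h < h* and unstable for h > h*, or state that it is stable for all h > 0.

(-3.0000,0); λ=-4 ⇒ h* = (3)/4 = 0.7500.

On y'=λy, z=hλ:
  k1=λy_n ⇒ h·k1=z·y_n;  k2=λ(1+2/3z)y_n ⇒ h·k2=z(1+2/3z)y_n
  y_{n+1}/y_n = 1 + 1/2z + 1/2z(1+2/3z) = 1 + z + 1/3z²
  Hence R(z) = 1 + z + 1/3z².

Solve |R(x)|<1 on ℝ⁻.
x=-1.52: |R|=0.2501
R=1: x+1/3x²=0 ⇒ x=−3=-3.0000; min R=1−1/(4·1/3)=0.2500>−1
Confirm numerically:
  x=-2.604: |R|=0.65627 <1
  x=-1.635: |R|=0.25607 <1
  x=-1.497: |R|=0.25000 <1
  x=-1.337: |R|=0.25886 <1
  x=-3.471: |R|=1.54495 >1
  x=-3.300: |R|=1.33000 >1
  x=-3.225: |R|=1.24187 >1
Stable set (-3.0000, 0).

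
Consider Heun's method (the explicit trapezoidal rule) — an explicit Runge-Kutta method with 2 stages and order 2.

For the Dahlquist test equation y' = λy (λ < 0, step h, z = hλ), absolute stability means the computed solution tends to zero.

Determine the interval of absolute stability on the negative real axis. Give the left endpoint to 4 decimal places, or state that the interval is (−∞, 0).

On y'=λy, z=hλ:
  order 2, 2-stage ⇒ R(z)=1+z+z^2/2
  (e.g. R(-0.36)=0.70480, |R|=0.70480)

Find x<0 with |R(x)|<1.
x=-0.36: |R|=0.7048
|R(-2.2)|=1.2200 |R(-1.98)|=0.9802 |R(-1.41)|=0.5840
Bisect:
  x_lo=-2.8218 |R|=2.1594  x_hi=-0.3262 |R|=0.7270
  mid=-1.57399 |R|=0.66473 →hi
  mid=-2.19788 |R|=1.21746 →lo
  mid=-1.88594 |R|=0.89244 →hi
  mid=-2.04191 |R|=1.04279 →lo
  mid=-1.96392 |R|=0.96457 →hi
  mid=-2.00292 |R|=1.00292 →lo
  mid=-1.98342 |R|=0.98356 →hi
  mid=-1.99317 |R|=0.99319 →hi
  mid=-1.99804 |R|=0.99804 →hi
  ...
  [-2.00002,-1.99987] ⇒ x*=-2.0000
So |R|<1 on (-2.0000, 0).

z∈(-2.0000,0).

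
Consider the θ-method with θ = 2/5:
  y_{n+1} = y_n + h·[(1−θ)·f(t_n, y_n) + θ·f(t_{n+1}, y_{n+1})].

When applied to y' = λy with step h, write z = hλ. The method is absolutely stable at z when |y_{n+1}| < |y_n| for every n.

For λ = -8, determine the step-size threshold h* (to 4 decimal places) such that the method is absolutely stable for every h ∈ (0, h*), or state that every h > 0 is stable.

(-10.0000,0); λ=-8 ⇒ h* = (10)/8 = 1.2500.

Set f=λy, z=hλ:
  y_{n+1} = y_n + z·[3/5·y_n + 2/5·y_{n+1}] ⇒ (1 − 2/5z)y_{n+1} = (1 + 3/5z)y_n
  so R(z) = (1 + 3/5z)/(1 − 2/5z).

Boundary: |R(x)|=1, x<0.
x=-0.92: |R|=0.3275
R=−1: 1+3/5x = −1+2/5x ⇒ -1/5x=2 ⇒ x=2/(-1/5)=-10.0000
Confirm numerically:
  x=-9.498: |R|=0.97908 <1
  x=-5.698: |R|=0.73762 <1
  x=-5.501: |R|=0.71885 <1
  x=-4.029: |R|=0.54273 <1
  x=-10.117: |R|=1.00464 >1
  x=-10.067: |R|=1.00267 >1
So |R|<1 on (-10.0000, 0).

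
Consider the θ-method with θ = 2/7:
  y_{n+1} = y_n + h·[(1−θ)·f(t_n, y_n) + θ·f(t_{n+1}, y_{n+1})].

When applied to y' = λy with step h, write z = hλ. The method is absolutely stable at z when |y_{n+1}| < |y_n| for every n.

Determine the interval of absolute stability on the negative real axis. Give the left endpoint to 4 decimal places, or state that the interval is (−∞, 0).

On y'=λy, z=hλ:
  y_{n+1} = y_n + z·[5/7·y_n + 2/7·y_{n+1}] ⇒ (1 − 2/7z)y_{n+1} = (1 + 5/7z)y_n
  Hence R(z) = (1 + 5/7z)/(1 − 2/7z).

Find x<0 with |R(x)|<1.
x=-0.39: |R|=0.6491
R=−1: 1+5/7x = −1+2/7x ⇒ -3/7x=2 ⇒ x=2/(-3/7)=-4.6667
Confirm numerically:
  x=-4.300: |R|=0.92949 <1
  x=-3.676: |R|=0.79292 <1
  x=-2.237: |R|=0.36474 <1
  x=-2.227: |R|=0.36101 <1
  x=-5.199: |R|=1.09179 >1
  x=-5.148: |R|=1.08349 >1
  x=-4.995: |R|=1.05798 >1
Stable set (-4.6667, 0).

(-4.6667, 0).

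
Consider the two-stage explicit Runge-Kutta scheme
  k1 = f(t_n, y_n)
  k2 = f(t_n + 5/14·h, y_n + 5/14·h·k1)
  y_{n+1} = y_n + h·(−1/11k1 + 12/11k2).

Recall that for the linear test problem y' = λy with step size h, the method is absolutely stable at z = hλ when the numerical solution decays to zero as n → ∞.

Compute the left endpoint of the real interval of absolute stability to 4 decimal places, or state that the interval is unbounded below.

z* = -2.5667.

With y'=λy (z=hλ):
  k1=λy_n ⇒ h·k1=z·y_n;  k2=λ(1+5/14z)y_n ⇒ h·k2=z(1+5/14z)y_n
  y_{n+1}/y_n = 1 − 1/11z + 12/11z(1+5/14z) = 1 + z + 30/77z²
  ⇒ R(z) = 1 + z + 30/77z².

Need |R(x)|<1, x<0.
x=-0.76: |R|=0.4650
R=1: x+30/77x²=0 ⇒ x=−77/30=-2.5667; min R=1−1/(4·30/77)=0.3583>−1
Confirm numerically:
  x=-2.149: |R|=0.65030 <1
  x=-1.549: |R|=0.38583 <1
  x=-1.171: |R|=0.36325 <1
  x=-2.836: |R|=1.29760 >1
  x=-2.728: |R|=1.17147 >1
Stable set (-2.5667, 0).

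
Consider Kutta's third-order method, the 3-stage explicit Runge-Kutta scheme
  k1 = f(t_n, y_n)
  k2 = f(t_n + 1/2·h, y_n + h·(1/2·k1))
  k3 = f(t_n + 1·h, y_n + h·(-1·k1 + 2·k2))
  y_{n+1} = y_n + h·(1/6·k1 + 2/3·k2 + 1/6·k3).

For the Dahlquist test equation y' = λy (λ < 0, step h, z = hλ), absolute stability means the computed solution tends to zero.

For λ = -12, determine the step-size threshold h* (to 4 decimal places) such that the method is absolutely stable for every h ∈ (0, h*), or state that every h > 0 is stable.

With y'=λy (z=hλ):
  order 3, 3-stage ⇒ R(z)=1+z+z^2/2+z^3/6
  (e.g. R(-0.34)=0.71125, |R|=0.71125)

Solve |R(x)|<1 on ℝ⁻.
x=-0.34: |R|=0.7112
|R(-1.97)|=0.3038 |R(-1.42)|=0.1110 |R(-1.13)|=0.2680
Bisect:
  x_lo=-2.8903 |R|=1.7375  x_hi=-0.2057 |R|=0.8140
  mid=-1.54800 |R|=0.03191 →hi
  mid=-2.21914 |R|=0.57823 →hi
  mid=-2.55470 |R|=1.07033 →lo
  mid=-2.38692 |R|=0.80476 →hi
  mid=-2.47081 |R|=0.93237 →hi
  mid=-2.51276 |R|=1.00002 →lo
  mid=-2.49179 |R|=0.96587 →hi
  mid=-2.50227 |R|=0.98286 →hi
  mid=-2.50752 |R|=0.99142 →hi
  mid=-2.51014 |R|=0.99572 →hi
  ...
  [-2.51276,-2.51259] ⇒ x*=-2.5127
Interval (-2.5127, 0).

(-2.5127,0); λ=-12 ⇒ h* = 0.2094.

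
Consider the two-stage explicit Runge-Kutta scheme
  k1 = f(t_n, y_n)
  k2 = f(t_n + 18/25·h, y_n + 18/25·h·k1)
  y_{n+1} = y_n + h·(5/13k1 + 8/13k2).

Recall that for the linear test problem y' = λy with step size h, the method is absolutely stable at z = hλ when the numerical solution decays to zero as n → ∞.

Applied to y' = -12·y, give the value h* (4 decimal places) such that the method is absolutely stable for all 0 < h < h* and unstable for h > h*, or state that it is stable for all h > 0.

With y'=λy (z=hλ):
  k1=λy_n ⇒ h·k1=z·y_n;  k2=λ(1+18/25z)y_n ⇒ h·k2=z(1+18/25z)y_n
  y_{n+1}/y_n = 1 + 5/13z + 8/13z(1+18/25z) = 1 + z + 144/325z²
  R(z) = 1 + z + 144/325z².

Need |R(x)|<1, x<0.
x=-1.03: |R|=0.4401
R=1: x+144/325x²=0 ⇒ x=−325/144=-2.2569; min R=1−1/(4·144/325)=0.4358>−1
Confirm numerically:
  x=-2.077: |R|=0.83440 <1
  x=-1.610: |R|=0.53850 <1
  x=-1.431: |R|=0.47632 <1
  x=-0.931: |R|=0.45304 <1
  x=-2.794: |R|=1.66485 >1
  x=-2.650: |R|=1.46151 >1
  x=-2.640: |R|=1.44807 >1
So |R|<1 on (-2.2569, 0).

(-2.2569,0); λ=-12 ⇒ h* = (325/144)/12 = 0.1881.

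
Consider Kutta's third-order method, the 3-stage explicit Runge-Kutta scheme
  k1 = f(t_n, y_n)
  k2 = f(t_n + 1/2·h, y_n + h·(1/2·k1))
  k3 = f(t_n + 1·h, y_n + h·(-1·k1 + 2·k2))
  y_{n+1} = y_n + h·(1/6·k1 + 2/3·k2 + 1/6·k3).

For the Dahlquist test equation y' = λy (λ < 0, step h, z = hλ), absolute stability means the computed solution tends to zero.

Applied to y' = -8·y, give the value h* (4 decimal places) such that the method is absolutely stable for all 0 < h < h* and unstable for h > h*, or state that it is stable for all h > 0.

Set f=λy, z=hλ:
  order 3, 3-stage ⇒ R(z)=1+z+z^2/2+z^3/6
  (e.g. R(-0.72)=0.47699, |R|=0.47699)

Boundary: |R(x)|=1, x<0.
x=-0.72: |R|=0.4770
|R(-2.09)|=0.4275 |R(-1.31)|=0.1734 |R(-1.24)|=0.2110
Bisect:
  x_lo=-3.2769 |R|=2.7725  x_hi=-0.3154 |R|=0.7291
  mid=-1.79614 |R|=0.14884 →hi
  mid=-2.53653 |R|=1.03954 →lo
  mid=-2.16633 |R|=0.51427 →hi
  mid=-2.35143 |R|=0.75375 →hi
  mid=-2.44398 |R|=0.89046 →hi
  mid=-2.49026 |R|=0.96340 →hi
  mid=-2.51339 |R|=1.00107 →lo
  mid=-2.50182 |R|=0.98213 →hi
  ...
  [-2.51285,-2.51267] ⇒ x*=-2.5127
Interval (-2.5127, 0).

(-2.5127,0); λ=-8 ⇒ h* = 0.3141.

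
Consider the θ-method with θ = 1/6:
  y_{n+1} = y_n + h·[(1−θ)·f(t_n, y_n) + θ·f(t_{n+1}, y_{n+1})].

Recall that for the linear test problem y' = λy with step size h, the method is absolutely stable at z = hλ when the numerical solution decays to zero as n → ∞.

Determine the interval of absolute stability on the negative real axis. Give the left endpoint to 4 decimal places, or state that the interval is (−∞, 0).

Test eqn y'=λy, z=hλ:
  y_{n+1} = y_n + z·[5/6·y_n + 1/6·y_{n+1}] ⇒ (1 − 1/6z)y_{n+1} = (1 + 5/6z)y_n
  Hence R(z) = (1 + 5/6z)/(1 − 1/6z).

Boundary: |R(x)|=1, x<0.
x=-0.88: |R|=0.2326
R=−1: 1+5/6x = −1+1/6x ⇒ -2/3x=2 ⇒ x=2/(-2/3)=-3.0000
Confirm numerically:
  x=-2.610: |R|=0.81882 <1
  x=-1.963: |R|=0.47909 <1
  x=-1.546: |R|=0.22926 <1
  x=-1.247: |R|=0.03243 <1
  x=-3.277: |R|=1.11944 >1
  x=-3.187: |R|=1.08142 >1
  x=-3.063: |R|=1.02781 >1
Stable set (-3.0000, 0).

(-3.0000, 0).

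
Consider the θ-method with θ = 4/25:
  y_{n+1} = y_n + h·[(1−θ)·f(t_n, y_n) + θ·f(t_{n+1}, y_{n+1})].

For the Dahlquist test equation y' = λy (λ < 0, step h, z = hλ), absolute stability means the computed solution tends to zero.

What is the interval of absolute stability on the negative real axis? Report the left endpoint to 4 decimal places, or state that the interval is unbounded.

Set f=λy, z=hλ:
  y_{n+1} = y_n + z·[21/25·y_n + 4/25·y_{n+1}] ⇒ (1 − 4/25z)y_{n+1} = (1 + 21/25z)y_n
  ⇒ R(z) = (1 + 21/25z)/(1 − 4/25z).

Boundary: |R(x)|=1, x<0.
x=-1.44: |R|=0.1704
R=−1: 1+21/25x = −1+4/25x ⇒ -17/25x=2 ⇒ x=2/(-17/25)=-2.9412
Confirm numerically:
  x=-2.512: |R|=0.79183 <1
  x=-1.453: |R|=0.17892 <1
  x=-1.279: |R|=0.06173 <1
  x=-3.520: |R|=1.25179 >1
  x=-3.401: |R|=1.20249 >1
So |R|<1 on (-2.9412, 0).

(-2.9412, 0).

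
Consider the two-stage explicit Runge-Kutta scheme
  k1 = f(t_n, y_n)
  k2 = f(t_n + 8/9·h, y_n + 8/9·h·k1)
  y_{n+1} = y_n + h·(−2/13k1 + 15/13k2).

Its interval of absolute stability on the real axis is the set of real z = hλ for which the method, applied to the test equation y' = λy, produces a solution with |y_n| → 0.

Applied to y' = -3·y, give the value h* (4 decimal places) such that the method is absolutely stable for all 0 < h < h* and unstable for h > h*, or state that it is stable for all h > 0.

Set f=λy, z=hλ:
  k1=λy_n ⇒ h·k1=z·y_n;  k2=λ(1+8/9z)y_n ⇒ h·k2=z(1+8/9z)y_n
  y_{n+1}/y_n = 1 − 2/13z + 15/13z(1+8/9z) = 1 + z + 40/39z²
  Hence R(z) = 1 + z + 40/39z².

Solve |R(x)|<1 on ℝ⁻.
x=-1.05: |R|=1.0808
R=1: x+40/39x²=0 ⇒ x=−39/40=-0.9750; min R=1−1/(4·40/39)=0.7562>−1
Confirm numerically:
  x=-0.599: |R|=0.76900 <1
  x=-0.528: |R|=0.75793 <1
  x=-0.507: |R|=0.75664 <1
  x=-1.358: |R|=1.53345 >1
  x=-1.285: |R|=1.40856 >1
Interval (-0.9750, 0).

(-0.9750,0); λ=-3 ⇒ h* = (39/40)/3 = 0.3250.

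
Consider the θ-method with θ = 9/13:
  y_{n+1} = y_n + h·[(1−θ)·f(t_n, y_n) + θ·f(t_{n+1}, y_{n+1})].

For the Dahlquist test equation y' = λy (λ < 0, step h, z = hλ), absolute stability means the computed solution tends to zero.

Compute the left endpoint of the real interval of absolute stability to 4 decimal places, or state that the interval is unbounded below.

With y'=λy (z=hλ):
  y_{n+1} = y_n + z·[4/13·y_n + 9/13·y_{n+1}] ⇒ (1 − 9/13z)y_{n+1} = (1 + 4/13z)y_n
  ⇒ R(z) = (1 + 4/13z)/(1 − 9/13z).

Find x<0 with |R(x)|<1.
x=-1.07: |R|=0.3853
x=-2: |R|=0.1613
x=-10: |R|=0.2621
x=-100: |R|=0.4239
θ=9/13≥1/2 ⇒ |1+4/13x|<|1−9/13x| ∀x<0 ⇒ unbounded interval.

(−∞, 0) — no finite endpoint.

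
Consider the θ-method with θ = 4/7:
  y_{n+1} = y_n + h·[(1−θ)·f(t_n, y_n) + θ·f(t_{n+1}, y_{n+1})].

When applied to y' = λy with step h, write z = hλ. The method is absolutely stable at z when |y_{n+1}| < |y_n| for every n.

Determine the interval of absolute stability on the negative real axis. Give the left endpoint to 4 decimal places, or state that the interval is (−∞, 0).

unbounded; (−∞, 0).

Set f=λy, z=hλ:
  y_{n+1} = y_n + z·[3/7·y_n + 4/7·y_{n+1}] ⇒ (1 − 4/7z)y_{n+1} = (1 + 3/7z)y_n
  ⇒ R(z) = (1 + 3/7z)/(1 − 4/7z).

Need |R(x)|<1, x<0.
x=-1.1: |R|=0.3246
x=-2: |R|=0.0667
x=-10: |R|=0.4894
x=-100: |R|=0.7199
θ=4/7≥1/2 ⇒ |1+3/7x|<|1−4/7x| ∀x<0 ⇒ unbounded interval.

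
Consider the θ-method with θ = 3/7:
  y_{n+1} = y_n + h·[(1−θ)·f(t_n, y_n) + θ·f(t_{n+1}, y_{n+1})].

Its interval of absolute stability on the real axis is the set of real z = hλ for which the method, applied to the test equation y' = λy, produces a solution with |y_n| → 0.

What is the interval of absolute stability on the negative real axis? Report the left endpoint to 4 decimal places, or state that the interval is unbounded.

z∈(-14.0000,0).

On y'=λy, z=hλ:
  y_{n+1} = y_n + z·[4/7·y_n + 3/7·y_{n+1}] ⇒ (1 − 3/7z)y_{n+1} = (1 + 4/7z)y_n
  so R(z) = (1 + 4/7z)/(1 − 3/7z).

Find x<0 with |R(x)|<1.
x=-1.38: |R|=0.1329
R=−1: 1+4/7x = −1+3/7x ⇒ -1/7x=2 ⇒ x=2/(-1/7)=-14.0000
Confirm numerically:
  x=-13.832: |R|=0.99654 <1
  x=-12.930: |R|=0.97663 <1
  x=-11.444: |R|=0.93816 <1
  x=-14.129: |R|=1.00261 >1
  x=-14.082: |R|=1.00167 >1
Interval (-14.0000, 0).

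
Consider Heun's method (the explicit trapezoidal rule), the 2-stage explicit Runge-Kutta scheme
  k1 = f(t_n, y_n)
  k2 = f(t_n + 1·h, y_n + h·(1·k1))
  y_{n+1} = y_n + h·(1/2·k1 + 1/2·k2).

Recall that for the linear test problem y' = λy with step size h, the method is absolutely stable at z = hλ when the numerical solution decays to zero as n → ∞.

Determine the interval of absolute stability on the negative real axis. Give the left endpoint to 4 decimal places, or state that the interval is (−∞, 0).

Test eqn y'=λy, z=hλ:
  order 2, 2-stage ⇒ R(z)=1+z+z^2/2
  (e.g. R(-0.63)=0.56845, |R|=0.56845)

Find x<0 with |R(x)|<1.
x=-0.63: |R|=0.5684
|R(-1.9)|=0.9050 |R(-1.42)|=0.5882 |R(-1.01)|=0.5000
Bisect:
  x_lo=-2.5702 |R|=1.7328  x_hi=-0.2019 |R|=0.8185
  mid=-1.38606 |R|=0.57452 →hi
  mid=-1.97815 |R|=0.97839 →hi
  mid=-2.27420 |R|=1.31179 →lo
  mid=-2.12618 |R|=1.13414 →lo
  mid=-2.05216 |R|=1.05352 →lo
  mid=-2.01516 |R|=1.01527 →lo
  mid=-1.99666 |R|=0.99666 →hi
  mid=-2.00591 |R|=1.00592 →lo
  mid=-2.00128 |R|=1.00128 →lo
  ...
  [-2.00012,-1.99998] ⇒ x*=-2.0000
Interval (-2.0000, 0).

(-2.0000, 0).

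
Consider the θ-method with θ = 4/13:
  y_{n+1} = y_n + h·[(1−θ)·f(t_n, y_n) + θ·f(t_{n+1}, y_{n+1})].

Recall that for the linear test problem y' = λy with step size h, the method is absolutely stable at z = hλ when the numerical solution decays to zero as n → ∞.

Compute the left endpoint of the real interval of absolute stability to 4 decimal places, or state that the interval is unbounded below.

left endpoint -5.2000.

Set f=λy, z=hλ:
  y_{n+1} = y_n + z·[9/13·y_n + 4/13·y_{n+1}] ⇒ (1 − 4/13z)y_{n+1} = (1 + 9/13z)y_n
  Hence R(z) = (1 + 9/13z)/(1 − 4/13z).

Need |R(x)|<1, x<0.
x=-1.25: |R|=0.0972
R=−1: 1+9/13x = −1+4/13x ⇒ -5/13x=2 ⇒ x=2/(-5/13)=-5.2000
Confirm numerically:
  x=-4.990: |R|=0.96814 <1
  x=-4.945: |R|=0.96110 <1
  x=-4.573: |R|=0.89981 <1
  x=-2.504: |R|=0.41432 <1
  x=-5.795: |R|=1.08223 >1
  x=-5.491: |R|=1.04161 >1
Stable set (-5.2000, 0).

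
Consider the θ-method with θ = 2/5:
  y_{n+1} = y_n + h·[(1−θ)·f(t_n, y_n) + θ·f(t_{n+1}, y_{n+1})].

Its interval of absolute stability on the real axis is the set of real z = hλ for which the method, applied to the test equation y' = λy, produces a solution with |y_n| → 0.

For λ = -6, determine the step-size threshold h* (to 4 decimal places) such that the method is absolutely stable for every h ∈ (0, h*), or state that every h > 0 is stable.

(-10.0000,0); λ=-6 ⇒ h* = (10)/6 = 1.6667.

Set f=λy, z=hλ:
  y_{n+1} = y_n + z·[3/5·y_n + 2/5·y_{n+1}] ⇒ (1 − 2/5z)y_{n+1} = (1 + 3/5z)y_n
  ⇒ R(z) = (1 + 3/5z)/(1 − 2/5z).

Find x<0 with |R(x)|<1.
x=-1.25: |R|=0.1667
R=−1: 1+3/5x = −1+2/5x ⇒ -1/5x=2 ⇒ x=2/(-1/5)=-10.0000
Confirm numerically:
  x=-9.153: |R|=0.96366 <1
  x=-8.448: |R|=0.92912 <1
  x=-7.634: |R|=0.88326 <1
  x=-10.332: |R|=1.01294 >1
  x=-10.166: |R|=1.00655 >1
Stable set (-10.0000, 0).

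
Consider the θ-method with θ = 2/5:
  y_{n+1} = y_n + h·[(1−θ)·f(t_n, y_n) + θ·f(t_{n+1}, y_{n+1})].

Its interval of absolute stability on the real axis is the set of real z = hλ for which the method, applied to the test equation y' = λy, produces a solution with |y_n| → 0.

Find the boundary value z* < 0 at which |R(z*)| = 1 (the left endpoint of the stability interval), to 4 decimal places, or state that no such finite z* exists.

On y'=λy, z=hλ:
  y_{n+1} = y_n + z·[3/5·y_n + 2/5·y_{n+1}] ⇒ (1 − 2/5z)y_{n+1} = (1 + 3/5z)y_n
  Hence R(z) = (1 + 3/5z)/(1 − 2/5z).

Solve |R(x)|<1 on ℝ⁻.
x=-1.66: |R|=0.0024
R=−1: 1+3/5x = −1+2/5x ⇒ -1/5x=2 ⇒ x=2/(-1/5)=-10.0000
Confirm numerically:
  x=-9.972: |R|=0.99888 <1
  x=-9.611: |R|=0.98394 <1
  x=-8.343: |R|=0.92359 <1
  x=-7.914: |R|=0.89985 <1
  x=-10.426: |R|=1.01648 >1
  x=-10.248: |R|=1.00973 >1
  x=-10.066: |R|=1.00263 >1
Stable set (-10.0000, 0).

z* = -10.0000.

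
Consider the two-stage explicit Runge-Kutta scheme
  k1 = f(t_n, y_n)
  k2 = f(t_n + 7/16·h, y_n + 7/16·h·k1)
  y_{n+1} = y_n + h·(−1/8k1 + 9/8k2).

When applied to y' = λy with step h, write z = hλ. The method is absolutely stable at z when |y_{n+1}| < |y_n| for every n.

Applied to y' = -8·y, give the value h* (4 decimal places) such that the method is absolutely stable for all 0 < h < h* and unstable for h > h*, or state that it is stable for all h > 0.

Set f=λy, z=hλ:
  k1=λy_n ⇒ h·k1=z·y_n;  k2=λ(1+7/16z)y_n ⇒ h·k2=z(1+7/16z)y_n
  y_{n+1}/y_n = 1 − 1/8z + 9/8z(1+7/16z) = 1 + z + 63/128z²
  Hence R(z) = 1 + z + 63/128z².

Need |R(x)|<1, x<0.
x=-1.56: |R|=0.6378
R=1: x+63/128x²=0 ⇒ x=−128/63=-2.0317; min R=1−1/(4·63/128)=0.4921>−1
Confirm numerically:
  x=-1.397: |R|=0.56356 <1
  x=-1.346: |R|=0.54570 <1
  x=-0.863: |R|=0.50357 <1
  x=-2.627: |R|=1.76965 >1
  x=-2.419: |R|=1.46107 >1
Interval (-2.0317, 0).

(-2.0317,0); λ=-8 ⇒ h* = (128/63)/8 = 0.2540.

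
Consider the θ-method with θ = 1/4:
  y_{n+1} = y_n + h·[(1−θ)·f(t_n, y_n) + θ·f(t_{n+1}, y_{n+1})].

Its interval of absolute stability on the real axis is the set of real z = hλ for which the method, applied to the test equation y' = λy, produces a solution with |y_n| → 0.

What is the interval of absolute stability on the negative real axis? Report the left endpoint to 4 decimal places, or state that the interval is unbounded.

z∈(-4.0000,0).

On y'=λy, z=hλ:
  y_{n+1} = y_n + z·[3/4·y_n + 1/4·y_{n+1}] ⇒ (1 − 1/4z)y_{n+1} = (1 + 3/4z)y_n
  Hence R(z) = (1 + 3/4z)/(1 − 1/4z).

Need |R(x)|<1, x<0.
x=-1.5: |R|=0.0909
R=−1: 1+3/4x = −1+1/4x ⇒ -1/2x=2 ⇒ x=2/(-1/2)=-4.0000
Confirm numerically:
  x=-3.060: |R|=0.73371 <1
  x=-2.732: |R|=0.62329 <1
  x=-1.999: |R|=0.33289 <1
  x=-4.560: |R|=1.13084 >1
  x=-4.395: |R|=1.09410 >1
  x=-4.228: |R|=1.05542 >1
Stable set (-4.0000, 0).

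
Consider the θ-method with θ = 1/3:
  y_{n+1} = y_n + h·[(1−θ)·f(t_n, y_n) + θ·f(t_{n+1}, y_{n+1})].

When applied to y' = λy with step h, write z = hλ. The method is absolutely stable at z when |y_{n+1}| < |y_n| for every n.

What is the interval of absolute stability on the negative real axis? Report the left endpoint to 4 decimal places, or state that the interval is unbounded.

z∈(-6.0000,0).

On y'=λy, z=hλ:
  y_{n+1} = y_n + z·[2/3·y_n + 1/3·y_{n+1}] ⇒ (1 − 1/3z)y_{n+1} = (1 + 2/3z)y_n
  Hence R(z) = (1 + 2/3z)/(1 − 1/3z).

Find x<0 with |R(x)|<1.
x=-0.74: |R|=0.4064
R=−1: 1+2/3x = −1+1/3x ⇒ -1/3x=2 ⇒ x=2/(-1/3)=-6.0000
Confirm numerically:
  x=-5.897: |R|=0.98842 <1
  x=-5.891: |R|=0.98774 <1
  x=-3.323: |R|=0.57663 <1
  x=-3.121: |R|=0.52965 <1
  x=-6.479: |R|=1.05053 >1
  x=-6.263: |R|=1.02839 >1
  x=-6.094: |R|=1.01034 >1
Interval (-6.0000, 0).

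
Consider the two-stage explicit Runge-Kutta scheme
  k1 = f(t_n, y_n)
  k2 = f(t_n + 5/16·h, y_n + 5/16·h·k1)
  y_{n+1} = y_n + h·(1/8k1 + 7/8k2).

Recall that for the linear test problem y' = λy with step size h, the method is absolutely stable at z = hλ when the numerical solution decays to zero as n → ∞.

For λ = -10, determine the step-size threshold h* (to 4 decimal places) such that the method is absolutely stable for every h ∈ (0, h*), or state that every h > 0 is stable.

(-3.6571,0); λ=-10 ⇒ h* = (128/35)/10 = 0.3657.

Set f=λy, z=hλ:
  k1=λy_n ⇒ h·k1=z·y_n;  k2=λ(1+5/16z)y_n ⇒ h·k2=z(1+5/16z)y_n
  y_{n+1}/y_n = 1 + 1/8z + 7/8z(1+5/16z) = 1 + z + 35/128z²
  ⇒ R(z) = 1 + z + 35/128z².

Boundary: |R(x)|=1, x<0.
x=-0.61: |R|=0.4917
R=1: x+35/128x²=0 ⇒ x=−128/35=-3.6571; min R=1−1/(4·35/128)=0.0857>−1
Confirm numerically:
  x=-3.305: |R|=0.68176 <1
  x=-2.660: |R|=0.27473 <1
  x=-2.298: |R|=0.14597 <1
  x=-4.183: |R|=1.60147 >1
  x=-3.854: |R|=1.20745 >1
  x=-3.795: |R|=1.14305 >1
So |R|<1 on (-3.6571, 0).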